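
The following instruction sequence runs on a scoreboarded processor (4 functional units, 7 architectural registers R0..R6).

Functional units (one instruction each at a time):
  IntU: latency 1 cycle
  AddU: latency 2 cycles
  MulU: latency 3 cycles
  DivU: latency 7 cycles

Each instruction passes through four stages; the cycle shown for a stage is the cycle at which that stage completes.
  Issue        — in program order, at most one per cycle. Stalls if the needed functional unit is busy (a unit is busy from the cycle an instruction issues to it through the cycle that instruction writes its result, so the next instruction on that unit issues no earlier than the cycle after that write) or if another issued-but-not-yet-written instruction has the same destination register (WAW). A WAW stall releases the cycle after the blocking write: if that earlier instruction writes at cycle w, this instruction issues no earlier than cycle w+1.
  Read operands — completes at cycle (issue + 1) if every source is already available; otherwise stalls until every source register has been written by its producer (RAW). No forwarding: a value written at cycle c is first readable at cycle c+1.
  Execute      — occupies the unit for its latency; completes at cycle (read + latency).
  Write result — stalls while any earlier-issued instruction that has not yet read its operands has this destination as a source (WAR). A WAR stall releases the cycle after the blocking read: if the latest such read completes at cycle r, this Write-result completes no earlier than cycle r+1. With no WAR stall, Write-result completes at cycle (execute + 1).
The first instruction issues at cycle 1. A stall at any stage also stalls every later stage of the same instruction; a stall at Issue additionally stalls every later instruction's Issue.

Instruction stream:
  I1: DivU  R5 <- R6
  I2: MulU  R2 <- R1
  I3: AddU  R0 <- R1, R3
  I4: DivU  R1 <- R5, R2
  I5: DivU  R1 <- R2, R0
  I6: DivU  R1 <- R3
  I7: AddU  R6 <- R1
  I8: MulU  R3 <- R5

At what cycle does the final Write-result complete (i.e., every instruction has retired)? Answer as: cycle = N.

cycle = 44

I1  is:1  ro:2  ex:9  wr:10
I2  is:2  ro:3  ex:6  wr:7
I3  is:3  ro:4  ex:6  wr:7
I4  is:11  ro:12  ex:19  wr:20  — struct: DivU busy until I1 writes@10
I5  is:21  ro:22  ex:29  wr:30  — struct: DivU busy until I4 writes@20
I6  is:31  ro:32  ex:39  wr:40  — struct: DivU busy until I5 writes@30
I7  is:32  ro:41  ex:43  wr:44  — RAW R1: wait I6 write@40
I8  is:33  ro:34  ex:37  wr:38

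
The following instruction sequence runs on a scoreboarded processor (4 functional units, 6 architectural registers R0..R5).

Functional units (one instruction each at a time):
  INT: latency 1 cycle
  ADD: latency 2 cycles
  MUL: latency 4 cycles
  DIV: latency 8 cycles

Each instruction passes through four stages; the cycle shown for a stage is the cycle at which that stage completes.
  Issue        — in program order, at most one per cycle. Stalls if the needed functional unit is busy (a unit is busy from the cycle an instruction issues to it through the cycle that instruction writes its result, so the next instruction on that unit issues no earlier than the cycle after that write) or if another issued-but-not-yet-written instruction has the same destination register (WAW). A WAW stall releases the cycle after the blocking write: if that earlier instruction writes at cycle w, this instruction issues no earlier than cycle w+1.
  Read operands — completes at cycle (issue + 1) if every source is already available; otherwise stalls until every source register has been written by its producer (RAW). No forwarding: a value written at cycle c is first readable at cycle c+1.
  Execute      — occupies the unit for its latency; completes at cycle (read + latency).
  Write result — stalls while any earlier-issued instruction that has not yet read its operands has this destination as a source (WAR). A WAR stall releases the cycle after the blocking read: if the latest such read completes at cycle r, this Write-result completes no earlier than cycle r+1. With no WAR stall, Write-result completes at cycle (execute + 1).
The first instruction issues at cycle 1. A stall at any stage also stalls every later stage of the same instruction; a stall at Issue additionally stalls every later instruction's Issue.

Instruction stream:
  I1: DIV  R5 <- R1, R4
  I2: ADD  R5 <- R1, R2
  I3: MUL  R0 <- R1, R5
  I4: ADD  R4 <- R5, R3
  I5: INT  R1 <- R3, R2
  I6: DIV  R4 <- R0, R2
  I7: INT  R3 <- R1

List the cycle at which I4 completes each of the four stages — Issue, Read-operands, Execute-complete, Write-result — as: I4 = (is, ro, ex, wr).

I4 = (17, 18, 20, 21)

I1  is:1  ro:2  ex:10  wr:11
I2  is:12  ro:13  ex:15  wr:16  — WAW R5: wait I1 write@11
I3  is:13  ro:17  ex:21  wr:22  — RAW R5: wait I2 write@16
I4  is:17  ro:18  ex:20  wr:21  — struct: ADD busy until I2 writes@16
I5  is:18  ro:19  ex:20  wr:21
I6  is:22  ro:23  ex:31  wr:32  — WAW R4: wait I4 write@21
I7  is:23  ro:24  ex:25  wr:26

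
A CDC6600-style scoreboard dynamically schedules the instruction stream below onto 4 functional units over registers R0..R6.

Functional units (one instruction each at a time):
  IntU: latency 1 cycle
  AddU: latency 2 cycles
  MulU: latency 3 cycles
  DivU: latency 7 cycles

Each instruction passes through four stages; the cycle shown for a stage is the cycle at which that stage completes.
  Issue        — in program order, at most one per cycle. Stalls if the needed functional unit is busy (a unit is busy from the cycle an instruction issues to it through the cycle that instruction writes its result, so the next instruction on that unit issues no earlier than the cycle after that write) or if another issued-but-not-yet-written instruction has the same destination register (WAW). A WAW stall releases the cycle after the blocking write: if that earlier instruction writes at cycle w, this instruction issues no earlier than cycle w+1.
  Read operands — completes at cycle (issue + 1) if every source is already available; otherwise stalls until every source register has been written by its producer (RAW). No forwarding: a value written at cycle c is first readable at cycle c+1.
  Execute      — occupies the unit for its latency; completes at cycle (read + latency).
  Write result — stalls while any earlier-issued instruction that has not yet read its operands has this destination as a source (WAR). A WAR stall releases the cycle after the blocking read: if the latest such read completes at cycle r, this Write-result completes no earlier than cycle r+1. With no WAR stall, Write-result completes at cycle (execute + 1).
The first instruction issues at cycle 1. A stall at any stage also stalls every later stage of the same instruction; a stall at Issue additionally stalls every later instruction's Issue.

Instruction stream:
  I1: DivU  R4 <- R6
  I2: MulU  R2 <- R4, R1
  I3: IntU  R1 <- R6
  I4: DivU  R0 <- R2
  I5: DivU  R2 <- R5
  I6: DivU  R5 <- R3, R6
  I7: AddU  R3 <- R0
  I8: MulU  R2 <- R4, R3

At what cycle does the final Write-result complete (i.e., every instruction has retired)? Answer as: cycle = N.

cycle 1: issue I1 (DivU)
cycle 2: I1 read-ops, issue I2 (MulU)
cycle 3: issue I3 (IntU)
cycle 4: I3 read-ops
cycle 5: I3 finished on IntU
cycle 9: I1 finished on DivU
cycle 10: I1→R4
cycle 11: I2 read-ops, issue I4 (DivU)
cycle 12: I3→R1
cycle 14: I2 finished on MulU
cycle 15: I2→R2
cycle 16: I4 read-ops
cycle 23: I4 finished on DivU
cycle 24: I4→R0
cycle 25: issue I5 (DivU)
cycle 26: I5 read-ops
cycle 33: I5 finished on DivU
cycle 34: I5→R2
cycle 35: issue I6 (DivU)
cycle 36: I6 read-ops, issue I7 (AddU)
cycle 37: I7 read-ops, issue I8 (MulU)
cycle 39: I7 finished on AddU
cycle 40: I7→R3
cycle 41: I8 read-ops
cycle 43: I6 finished on DivU
cycle 44: I6→R5, I8 finished on MulU
cycle 45: I8→R2

cycle = 45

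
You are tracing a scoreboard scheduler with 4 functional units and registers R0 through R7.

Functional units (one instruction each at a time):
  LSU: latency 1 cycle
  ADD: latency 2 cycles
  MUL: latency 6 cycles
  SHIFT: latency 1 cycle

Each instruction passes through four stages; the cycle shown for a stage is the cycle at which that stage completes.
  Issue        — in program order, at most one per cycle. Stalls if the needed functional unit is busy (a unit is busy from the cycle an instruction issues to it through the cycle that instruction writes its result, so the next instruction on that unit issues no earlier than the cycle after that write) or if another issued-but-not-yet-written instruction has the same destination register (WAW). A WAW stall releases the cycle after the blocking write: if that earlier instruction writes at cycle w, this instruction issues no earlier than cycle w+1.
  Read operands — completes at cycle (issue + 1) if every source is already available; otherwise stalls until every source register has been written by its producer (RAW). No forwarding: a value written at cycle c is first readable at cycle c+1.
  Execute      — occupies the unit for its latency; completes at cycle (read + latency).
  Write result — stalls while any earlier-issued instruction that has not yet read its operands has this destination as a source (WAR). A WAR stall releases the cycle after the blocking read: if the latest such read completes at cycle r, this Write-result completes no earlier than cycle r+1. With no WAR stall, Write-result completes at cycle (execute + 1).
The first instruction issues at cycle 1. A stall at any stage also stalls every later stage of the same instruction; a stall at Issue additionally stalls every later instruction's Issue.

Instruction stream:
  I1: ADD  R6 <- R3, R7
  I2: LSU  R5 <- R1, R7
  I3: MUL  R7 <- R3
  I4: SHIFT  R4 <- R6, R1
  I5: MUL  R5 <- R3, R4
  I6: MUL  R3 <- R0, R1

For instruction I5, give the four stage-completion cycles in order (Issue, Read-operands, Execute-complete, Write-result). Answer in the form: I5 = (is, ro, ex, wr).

[1] I1 dispatched to ADD
[2] I1 operands ready | I2 dispatched to LSU
[3] I2 operands ready | I3 dispatched to MUL
[4] I1 complete | I2 complete | I3 operands ready | I4 dispatched to SHIFT
[5] R6←I1 | R5←I2
[6] I4 operands ready
[7] I4 complete
[8] R4←I4
[10] I3 complete
[11] R7←I3
[12] I5 dispatched to MUL
[13] I5 operands ready
[19] I5 complete
[20] R5←I5
[21] I6 dispatched to MUL
[22] I6 operands ready
[28] I6 complete
[29] R3←I6

I5 = (12, 13, 19, 20)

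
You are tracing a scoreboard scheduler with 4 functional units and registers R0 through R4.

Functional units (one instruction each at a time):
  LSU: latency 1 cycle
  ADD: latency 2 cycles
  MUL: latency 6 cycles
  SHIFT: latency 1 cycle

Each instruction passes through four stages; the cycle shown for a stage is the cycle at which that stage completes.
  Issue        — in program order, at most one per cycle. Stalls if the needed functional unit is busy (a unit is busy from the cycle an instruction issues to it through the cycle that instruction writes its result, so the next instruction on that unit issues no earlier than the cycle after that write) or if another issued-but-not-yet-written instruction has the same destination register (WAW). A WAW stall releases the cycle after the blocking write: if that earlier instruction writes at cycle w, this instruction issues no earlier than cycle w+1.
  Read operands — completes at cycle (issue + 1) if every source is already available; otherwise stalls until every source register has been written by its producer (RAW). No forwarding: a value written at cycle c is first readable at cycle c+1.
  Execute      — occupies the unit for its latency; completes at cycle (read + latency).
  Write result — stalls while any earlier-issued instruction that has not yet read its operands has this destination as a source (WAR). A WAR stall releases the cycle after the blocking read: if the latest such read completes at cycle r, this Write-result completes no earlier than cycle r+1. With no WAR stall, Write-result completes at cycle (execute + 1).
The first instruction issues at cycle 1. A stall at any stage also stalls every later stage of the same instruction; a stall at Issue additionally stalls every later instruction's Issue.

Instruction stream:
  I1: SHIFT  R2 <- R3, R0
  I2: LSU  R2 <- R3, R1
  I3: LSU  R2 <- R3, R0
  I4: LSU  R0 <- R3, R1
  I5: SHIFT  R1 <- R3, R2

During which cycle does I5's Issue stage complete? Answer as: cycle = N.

I1: IS=1 RO=2 EX=3 WR=4
I2: IS=5 RO=6 EX=7 WR=8  [WAW R2: wait I1 write@4]
I3: IS=9 RO=10 EX=11 WR=12  [struct: LSU busy until I2 writes@8]
I4: IS=13 RO=14 EX=15 WR=16  [struct: LSU busy until I3 writes@12]
I5: IS=14 RO=15 EX=16 WR=17

cycle = 14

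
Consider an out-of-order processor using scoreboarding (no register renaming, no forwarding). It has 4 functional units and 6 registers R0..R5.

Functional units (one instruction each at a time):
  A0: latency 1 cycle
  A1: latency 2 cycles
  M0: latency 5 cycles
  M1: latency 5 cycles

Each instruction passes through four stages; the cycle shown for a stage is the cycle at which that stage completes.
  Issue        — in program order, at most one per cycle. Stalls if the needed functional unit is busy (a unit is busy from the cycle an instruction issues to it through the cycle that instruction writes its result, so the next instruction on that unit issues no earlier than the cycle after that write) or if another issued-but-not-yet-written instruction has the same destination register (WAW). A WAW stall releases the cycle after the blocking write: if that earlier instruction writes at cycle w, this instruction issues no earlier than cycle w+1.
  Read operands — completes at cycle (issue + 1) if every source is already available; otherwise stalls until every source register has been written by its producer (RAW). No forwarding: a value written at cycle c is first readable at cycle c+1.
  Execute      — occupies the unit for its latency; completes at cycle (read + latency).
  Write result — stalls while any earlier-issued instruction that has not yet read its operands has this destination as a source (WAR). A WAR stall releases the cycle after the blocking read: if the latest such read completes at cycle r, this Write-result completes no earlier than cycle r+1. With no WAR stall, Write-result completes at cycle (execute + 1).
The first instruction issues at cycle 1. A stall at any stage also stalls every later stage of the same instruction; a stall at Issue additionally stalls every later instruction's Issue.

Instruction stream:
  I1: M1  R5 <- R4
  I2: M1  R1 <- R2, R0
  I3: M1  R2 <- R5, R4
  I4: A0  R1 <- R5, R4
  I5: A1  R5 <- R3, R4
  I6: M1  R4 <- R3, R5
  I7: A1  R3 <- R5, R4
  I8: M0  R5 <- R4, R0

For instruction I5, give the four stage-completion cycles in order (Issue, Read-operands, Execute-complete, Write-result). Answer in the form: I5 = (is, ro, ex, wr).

I5 = (19, 20, 22, 23)

I1  is:1  ro:2  ex:7  wr:8
I2  is:9  ro:10  ex:15  wr:16  — struct: M1 busy until I1 writes@8
I3  is:17  ro:18  ex:23  wr:24  — struct: M1 busy until I2 writes@16
I4  is:18  ro:19  ex:20  wr:21
I5  is:19  ro:20  ex:22  wr:23
I6  is:25  ro:26  ex:31  wr:32  — struct: M1 busy until I3 writes@24
I7  is:26  ro:33  ex:35  wr:36  — RAW R4: wait I6 write@32
I8  is:27  ro:33  ex:38  wr:39  — RAW R4: wait I6 write@32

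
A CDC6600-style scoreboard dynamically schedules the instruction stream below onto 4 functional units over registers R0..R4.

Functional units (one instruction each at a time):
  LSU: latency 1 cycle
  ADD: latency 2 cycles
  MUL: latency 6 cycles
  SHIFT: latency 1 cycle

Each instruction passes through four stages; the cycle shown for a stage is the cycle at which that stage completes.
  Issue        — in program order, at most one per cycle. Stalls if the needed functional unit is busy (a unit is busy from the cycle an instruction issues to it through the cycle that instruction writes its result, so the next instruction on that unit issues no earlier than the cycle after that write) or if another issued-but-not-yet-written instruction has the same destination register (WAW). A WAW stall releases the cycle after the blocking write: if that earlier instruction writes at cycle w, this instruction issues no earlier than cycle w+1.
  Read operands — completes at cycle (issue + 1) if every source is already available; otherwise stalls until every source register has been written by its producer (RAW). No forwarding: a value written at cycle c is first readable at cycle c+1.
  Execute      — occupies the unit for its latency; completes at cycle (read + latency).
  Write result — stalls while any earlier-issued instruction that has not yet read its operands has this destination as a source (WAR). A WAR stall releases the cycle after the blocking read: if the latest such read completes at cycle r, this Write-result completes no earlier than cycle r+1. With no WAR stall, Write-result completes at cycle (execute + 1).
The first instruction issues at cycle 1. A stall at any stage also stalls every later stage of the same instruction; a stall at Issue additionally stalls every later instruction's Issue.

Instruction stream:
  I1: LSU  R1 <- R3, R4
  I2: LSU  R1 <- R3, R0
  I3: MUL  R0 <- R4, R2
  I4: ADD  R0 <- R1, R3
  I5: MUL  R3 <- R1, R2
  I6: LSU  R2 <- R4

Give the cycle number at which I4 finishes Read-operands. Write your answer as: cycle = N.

cycle = 16

c1: issue I1 (LSU)
c2: I1 read-ops
c3: I1 finished on LSU
c4: I1→R1
c5: issue I2 (LSU)
c6: I2 read-ops, issue I3 (MUL)
c7: I2 finished on LSU, I3 read-ops
c8: I2→R1
c13: I3 finished on MUL
c14: I3→R0
c15: issue I4 (ADD)
c16: I4 read-ops, issue I5 (MUL)
c17: I5 read-ops, issue I6 (LSU)
c18: I4 finished on ADD, I6 read-ops
c19: I4→R0, I6 finished on LSU
c20: I6→R2
c23: I5 finished on MUL
c24: I5→R3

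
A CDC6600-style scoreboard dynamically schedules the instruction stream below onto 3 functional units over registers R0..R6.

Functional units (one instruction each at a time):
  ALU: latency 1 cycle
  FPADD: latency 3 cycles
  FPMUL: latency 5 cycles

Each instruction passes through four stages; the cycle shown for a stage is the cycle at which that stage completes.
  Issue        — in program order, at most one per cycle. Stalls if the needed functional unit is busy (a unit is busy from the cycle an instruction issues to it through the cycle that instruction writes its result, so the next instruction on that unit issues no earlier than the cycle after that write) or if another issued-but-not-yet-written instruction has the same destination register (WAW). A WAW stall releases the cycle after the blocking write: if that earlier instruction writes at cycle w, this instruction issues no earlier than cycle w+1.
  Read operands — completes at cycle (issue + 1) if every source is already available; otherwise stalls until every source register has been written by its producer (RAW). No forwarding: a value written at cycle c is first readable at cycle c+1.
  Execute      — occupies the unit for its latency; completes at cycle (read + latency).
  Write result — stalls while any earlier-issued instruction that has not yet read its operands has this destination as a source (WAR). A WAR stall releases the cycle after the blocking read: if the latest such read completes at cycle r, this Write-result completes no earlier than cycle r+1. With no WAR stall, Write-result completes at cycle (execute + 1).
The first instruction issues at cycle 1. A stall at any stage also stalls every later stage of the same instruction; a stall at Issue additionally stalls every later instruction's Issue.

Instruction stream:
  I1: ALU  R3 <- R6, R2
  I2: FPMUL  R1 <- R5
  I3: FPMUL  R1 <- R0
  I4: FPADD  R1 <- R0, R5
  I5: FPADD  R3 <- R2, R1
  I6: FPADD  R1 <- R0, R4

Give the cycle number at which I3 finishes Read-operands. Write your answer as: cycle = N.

t=1  I1 issues→ALU
t=2  I1 reads, I2 issues→FPMUL
t=3  I1 exec-done, I2 reads
t=4  I1 writes R3
t=8  I2 exec-done
t=9  I2 writes R1
t=10  I3 issues→FPMUL
t=11  I3 reads
t=16  I3 exec-done
t=17  I3 writes R1
t=18  I4 issues→FPADD
t=19  I4 reads
t=22  I4 exec-done
t=23  I4 writes R1
t=24  I5 issues→FPADD
t=25  I5 reads
t=28  I5 exec-done
t=29  I5 writes R3
t=30  I6 issues→FPADD
t=31  I6 reads
t=34  I6 exec-done
t=35  I6 writes R1

cycle = 11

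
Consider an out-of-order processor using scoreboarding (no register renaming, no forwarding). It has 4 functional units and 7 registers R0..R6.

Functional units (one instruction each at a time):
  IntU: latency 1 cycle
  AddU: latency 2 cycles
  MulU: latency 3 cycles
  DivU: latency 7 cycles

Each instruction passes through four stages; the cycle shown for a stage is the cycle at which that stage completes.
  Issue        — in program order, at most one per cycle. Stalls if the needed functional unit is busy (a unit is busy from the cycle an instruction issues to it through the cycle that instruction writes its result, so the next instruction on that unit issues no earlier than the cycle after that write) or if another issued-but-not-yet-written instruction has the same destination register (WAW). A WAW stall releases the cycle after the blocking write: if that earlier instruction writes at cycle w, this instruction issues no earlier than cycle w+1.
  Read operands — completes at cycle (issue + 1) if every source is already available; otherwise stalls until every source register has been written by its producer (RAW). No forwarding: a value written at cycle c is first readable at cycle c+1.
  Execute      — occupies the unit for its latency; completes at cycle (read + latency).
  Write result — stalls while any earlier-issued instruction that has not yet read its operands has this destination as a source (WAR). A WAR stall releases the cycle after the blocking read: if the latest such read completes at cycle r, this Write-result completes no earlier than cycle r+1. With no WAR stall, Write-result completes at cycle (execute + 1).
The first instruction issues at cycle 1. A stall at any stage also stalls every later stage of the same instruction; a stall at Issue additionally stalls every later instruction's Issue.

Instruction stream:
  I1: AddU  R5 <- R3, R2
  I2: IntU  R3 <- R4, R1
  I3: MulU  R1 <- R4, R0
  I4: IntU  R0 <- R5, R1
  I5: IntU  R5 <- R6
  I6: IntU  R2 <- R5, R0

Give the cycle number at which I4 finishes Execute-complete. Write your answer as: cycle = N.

cycle = 10

t=1  issue I1 (AddU)
t=2  I1 read-ops; issue I2 (IntU)
t=3  I2 read-ops; issue I3 (MulU)
t=4  I1 finished on AddU; I2 finished on IntU; I3 read-ops
t=5  I1→R5; I2→R3
t=6  issue I4 (IntU)
t=7  I3 finished on MulU
t=8  I3→R1
t=9  I4 read-ops
t=10  I4 finished on IntU
t=11  I4→R0
t=12  issue I5 (IntU)
t=13  I5 read-ops
t=14  I5 finished on IntU
t=15  I5→R5
t=16  issue I6 (IntU)
t=17  I6 read-ops
t=18  I6 finished on IntU
t=19  I6→R2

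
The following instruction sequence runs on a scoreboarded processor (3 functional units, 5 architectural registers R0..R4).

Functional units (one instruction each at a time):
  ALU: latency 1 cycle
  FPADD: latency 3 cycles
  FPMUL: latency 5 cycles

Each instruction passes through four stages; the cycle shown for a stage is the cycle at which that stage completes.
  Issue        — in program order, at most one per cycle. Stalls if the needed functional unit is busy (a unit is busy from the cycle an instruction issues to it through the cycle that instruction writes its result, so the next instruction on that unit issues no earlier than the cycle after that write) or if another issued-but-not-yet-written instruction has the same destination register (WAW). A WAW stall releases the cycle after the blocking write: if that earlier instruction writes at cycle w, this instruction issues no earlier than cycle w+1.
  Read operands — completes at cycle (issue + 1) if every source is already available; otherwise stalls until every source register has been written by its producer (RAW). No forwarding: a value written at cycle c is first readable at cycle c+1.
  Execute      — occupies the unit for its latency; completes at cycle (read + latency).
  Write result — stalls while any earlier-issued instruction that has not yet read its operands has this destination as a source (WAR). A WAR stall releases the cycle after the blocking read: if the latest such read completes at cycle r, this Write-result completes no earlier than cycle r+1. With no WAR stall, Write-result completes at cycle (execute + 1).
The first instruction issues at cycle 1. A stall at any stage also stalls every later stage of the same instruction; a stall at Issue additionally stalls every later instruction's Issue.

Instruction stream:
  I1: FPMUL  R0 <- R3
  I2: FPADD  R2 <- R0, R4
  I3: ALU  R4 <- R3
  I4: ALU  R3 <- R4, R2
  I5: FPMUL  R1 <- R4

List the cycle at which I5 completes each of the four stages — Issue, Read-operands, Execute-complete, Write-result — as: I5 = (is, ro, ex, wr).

I1  is:1  ro:2  ex:7  wr:8
I2  is:2  ro:9  ex:12  wr:13  — RAW R0: wait I1 write@8
I3  is:3  ro:4  ex:5  wr:10  — WAR R4: wait I2 read@9
I4  is:11  ro:14  ex:15  wr:16  — struct: ALU busy until I3 writes@10, RAW R2: wait I2 write@13
I5  is:12  ro:13  ex:18  wr:19

I5 = (12, 13, 18, 19)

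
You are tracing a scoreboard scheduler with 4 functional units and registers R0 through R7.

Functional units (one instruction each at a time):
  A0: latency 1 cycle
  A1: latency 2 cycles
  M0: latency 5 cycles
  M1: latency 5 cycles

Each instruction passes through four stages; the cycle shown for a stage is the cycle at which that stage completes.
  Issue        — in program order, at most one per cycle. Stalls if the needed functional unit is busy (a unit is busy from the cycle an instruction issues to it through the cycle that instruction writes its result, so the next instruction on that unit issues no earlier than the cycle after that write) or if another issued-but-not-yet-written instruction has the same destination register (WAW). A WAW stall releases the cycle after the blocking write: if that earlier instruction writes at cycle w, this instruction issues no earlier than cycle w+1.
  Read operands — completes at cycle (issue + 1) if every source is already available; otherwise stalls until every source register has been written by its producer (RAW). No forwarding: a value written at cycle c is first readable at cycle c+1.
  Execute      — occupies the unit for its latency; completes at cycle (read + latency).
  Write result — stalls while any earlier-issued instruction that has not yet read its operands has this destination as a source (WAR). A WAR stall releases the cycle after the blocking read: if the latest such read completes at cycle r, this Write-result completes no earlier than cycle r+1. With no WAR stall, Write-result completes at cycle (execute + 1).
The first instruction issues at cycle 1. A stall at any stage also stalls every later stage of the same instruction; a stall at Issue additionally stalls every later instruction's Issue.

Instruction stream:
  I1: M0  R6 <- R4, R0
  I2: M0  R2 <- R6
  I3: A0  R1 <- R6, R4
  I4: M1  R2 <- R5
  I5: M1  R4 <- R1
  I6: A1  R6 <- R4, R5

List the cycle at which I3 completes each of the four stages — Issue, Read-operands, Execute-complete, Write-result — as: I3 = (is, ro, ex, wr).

I3 = (10, 11, 12, 13)

[I1] 1/2/7/8
[I2] 9/10/15/16  (struct: M0 busy until I1 writes@8)
[I3] 10/11/12/13
[I4] 17/18/23/24  (WAW R2: wait I2 write@16)
[I5] 25/26/31/32  (struct: M1 busy until I4 writes@24)
[I6] 26/33/35/36  (RAW R4: wait I5 write@32)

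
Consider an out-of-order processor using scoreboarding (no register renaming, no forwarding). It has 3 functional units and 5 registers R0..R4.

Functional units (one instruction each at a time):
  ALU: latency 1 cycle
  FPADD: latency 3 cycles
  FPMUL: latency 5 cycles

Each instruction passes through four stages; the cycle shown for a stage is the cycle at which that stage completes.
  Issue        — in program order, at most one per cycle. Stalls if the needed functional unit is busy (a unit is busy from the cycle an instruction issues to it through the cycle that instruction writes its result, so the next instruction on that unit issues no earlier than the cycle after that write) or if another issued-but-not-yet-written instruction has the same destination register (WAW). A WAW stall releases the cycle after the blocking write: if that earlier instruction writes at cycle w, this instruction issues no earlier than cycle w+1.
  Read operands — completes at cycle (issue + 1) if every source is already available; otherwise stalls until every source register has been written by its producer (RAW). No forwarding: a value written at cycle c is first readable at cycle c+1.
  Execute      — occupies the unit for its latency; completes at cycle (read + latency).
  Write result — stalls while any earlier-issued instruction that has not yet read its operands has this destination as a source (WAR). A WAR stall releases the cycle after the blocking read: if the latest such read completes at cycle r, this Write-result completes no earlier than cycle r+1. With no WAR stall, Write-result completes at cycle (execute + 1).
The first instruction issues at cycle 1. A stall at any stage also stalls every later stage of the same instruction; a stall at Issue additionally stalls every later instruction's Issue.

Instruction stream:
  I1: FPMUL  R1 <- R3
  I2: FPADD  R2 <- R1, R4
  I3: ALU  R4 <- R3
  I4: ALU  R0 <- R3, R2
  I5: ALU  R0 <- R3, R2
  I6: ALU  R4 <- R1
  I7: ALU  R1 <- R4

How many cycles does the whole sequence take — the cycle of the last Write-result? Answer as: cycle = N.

cycle = 28

t=1  issue I1 (FPMUL)
t=2  I1 read-ops; issue I2 (FPADD)
t=3  issue I3 (ALU)
t=4  I3 read-ops
t=5  I3 finished on ALU
t=7  I1 finished on FPMUL
t=8  I1→R1
t=9  I2 read-ops
t=10  I3→R4
t=11  issue I4 (ALU)
t=12  I2 finished on FPADD
t=13  I2→R2
t=14  I4 read-ops
t=15  I4 finished on ALU
t=16  I4→R0
t=17  issue I5 (ALU)
t=18  I5 read-ops
t=19  I5 finished on ALU
t=20  I5→R0
t=21  issue I6 (ALU)
t=22  I6 read-ops
t=23  I6 finished on ALU
t=24  I6→R4
t=25  issue I7 (ALU)
t=26  I7 read-ops
t=27  I7 finished on ALU
t=28  I7→R1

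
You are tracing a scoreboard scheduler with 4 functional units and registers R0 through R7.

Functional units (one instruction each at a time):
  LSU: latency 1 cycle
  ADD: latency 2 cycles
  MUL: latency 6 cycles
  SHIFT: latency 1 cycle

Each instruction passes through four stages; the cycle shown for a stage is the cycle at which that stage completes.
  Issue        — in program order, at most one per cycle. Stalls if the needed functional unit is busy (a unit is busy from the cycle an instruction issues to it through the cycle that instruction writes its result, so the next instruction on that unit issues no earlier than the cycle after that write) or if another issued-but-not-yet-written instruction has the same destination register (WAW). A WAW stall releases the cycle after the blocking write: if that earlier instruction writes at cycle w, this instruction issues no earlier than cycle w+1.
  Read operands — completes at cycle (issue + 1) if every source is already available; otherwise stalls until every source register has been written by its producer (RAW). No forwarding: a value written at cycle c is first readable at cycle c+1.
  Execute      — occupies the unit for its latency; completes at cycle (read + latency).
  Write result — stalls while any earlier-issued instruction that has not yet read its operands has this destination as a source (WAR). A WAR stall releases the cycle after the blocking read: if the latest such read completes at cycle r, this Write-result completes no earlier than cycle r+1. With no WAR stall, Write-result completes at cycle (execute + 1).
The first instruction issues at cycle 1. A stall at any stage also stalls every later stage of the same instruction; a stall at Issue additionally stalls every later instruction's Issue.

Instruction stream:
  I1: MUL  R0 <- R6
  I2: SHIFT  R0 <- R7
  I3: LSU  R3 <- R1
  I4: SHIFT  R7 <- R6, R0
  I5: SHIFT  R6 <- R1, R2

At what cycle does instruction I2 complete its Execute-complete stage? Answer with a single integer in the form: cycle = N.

cycle = 12

c1: issue I1 (MUL)
c2: I1 read-ops
c8: I1 finished on MUL
c9: I1→R0
c10: issue I2 (SHIFT)
c11: I2 read-ops · issue I3 (LSU)
c12: I2 finished on SHIFT · I3 read-ops
c13: I2→R0 · I3 finished on LSU
c14: I3→R3 · issue I4 (SHIFT)
c15: I4 read-ops
c16: I4 finished on SHIFT
c17: I4→R7
c18: issue I5 (SHIFT)
c19: I5 read-ops
c20: I5 finished on SHIFT
c21: I5→R6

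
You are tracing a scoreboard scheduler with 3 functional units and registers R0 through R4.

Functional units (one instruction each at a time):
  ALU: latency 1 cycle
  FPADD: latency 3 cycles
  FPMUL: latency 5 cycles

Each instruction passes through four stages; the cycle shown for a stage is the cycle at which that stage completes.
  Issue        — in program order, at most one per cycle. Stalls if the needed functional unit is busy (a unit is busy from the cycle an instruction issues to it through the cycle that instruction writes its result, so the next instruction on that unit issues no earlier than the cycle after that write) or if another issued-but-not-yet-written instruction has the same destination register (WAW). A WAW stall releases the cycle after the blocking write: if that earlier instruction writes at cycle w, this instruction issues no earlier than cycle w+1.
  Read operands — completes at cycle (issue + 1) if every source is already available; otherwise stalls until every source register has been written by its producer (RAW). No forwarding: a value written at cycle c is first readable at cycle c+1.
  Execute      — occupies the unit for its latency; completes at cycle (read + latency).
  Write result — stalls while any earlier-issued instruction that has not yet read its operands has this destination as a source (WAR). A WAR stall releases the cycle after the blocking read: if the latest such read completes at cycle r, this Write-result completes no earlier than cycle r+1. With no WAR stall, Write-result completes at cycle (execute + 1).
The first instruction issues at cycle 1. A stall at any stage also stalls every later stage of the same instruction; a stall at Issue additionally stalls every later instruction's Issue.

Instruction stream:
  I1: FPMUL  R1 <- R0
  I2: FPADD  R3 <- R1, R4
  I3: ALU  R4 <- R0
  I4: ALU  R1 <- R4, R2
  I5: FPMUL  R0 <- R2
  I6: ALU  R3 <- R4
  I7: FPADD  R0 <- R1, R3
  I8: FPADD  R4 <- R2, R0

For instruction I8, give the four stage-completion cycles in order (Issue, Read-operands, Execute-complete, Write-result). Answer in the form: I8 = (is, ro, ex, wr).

I1: IS=1 RO=2 EX=7 WR=8
I2: IS=2 RO=9 EX=12 WR=13  [RAW R1: wait I1 write@8]
I3: IS=3 RO=4 EX=5 WR=10  [WAR R4: wait I2 read@9]
I4: IS=11 RO=12 EX=13 WR=14  [struct: ALU busy until I3 writes@10]
I5: IS=12 RO=13 EX=18 WR=19
I6: IS=15 RO=16 EX=17 WR=18  [struct: ALU busy until I4 writes@14]
I7: IS=20 RO=21 EX=24 WR=25  [WAW R0: wait I5 write@19]
I8: IS=26 RO=27 EX=30 WR=31  [struct: FPADD busy until I7 writes@25]

I8 = (26, 27, 30, 31)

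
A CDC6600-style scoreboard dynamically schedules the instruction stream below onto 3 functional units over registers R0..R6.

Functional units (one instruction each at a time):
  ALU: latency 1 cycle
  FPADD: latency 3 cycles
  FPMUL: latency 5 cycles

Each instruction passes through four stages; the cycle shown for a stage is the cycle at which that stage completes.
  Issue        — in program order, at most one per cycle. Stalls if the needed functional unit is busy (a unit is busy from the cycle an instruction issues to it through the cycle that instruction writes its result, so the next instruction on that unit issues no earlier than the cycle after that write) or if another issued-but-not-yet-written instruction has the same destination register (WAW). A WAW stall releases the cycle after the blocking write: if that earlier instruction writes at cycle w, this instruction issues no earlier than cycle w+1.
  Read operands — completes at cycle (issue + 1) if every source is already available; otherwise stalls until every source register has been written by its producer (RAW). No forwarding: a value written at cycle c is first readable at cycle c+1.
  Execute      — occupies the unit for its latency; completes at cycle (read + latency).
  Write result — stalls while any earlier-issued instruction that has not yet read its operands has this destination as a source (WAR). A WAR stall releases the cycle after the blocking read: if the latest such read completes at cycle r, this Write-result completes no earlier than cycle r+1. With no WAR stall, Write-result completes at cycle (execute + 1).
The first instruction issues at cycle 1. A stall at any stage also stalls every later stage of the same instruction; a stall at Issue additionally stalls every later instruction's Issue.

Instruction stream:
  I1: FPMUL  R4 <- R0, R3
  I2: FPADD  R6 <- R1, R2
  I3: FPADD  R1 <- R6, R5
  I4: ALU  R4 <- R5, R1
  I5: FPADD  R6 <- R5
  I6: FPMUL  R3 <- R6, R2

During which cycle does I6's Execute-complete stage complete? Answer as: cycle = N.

cycle = 25

[I1] 1/2/7/8
[I2] 2/3/6/7
[I3] 8/9/12/13  (struct: FPADD busy until I2 writes@7)
[I4] 9/14/15/16  (RAW R1: wait I3 write@13)
[I5] 14/15/18/19  (struct: FPADD busy until I3 writes@13)
[I6] 15/20/25/26  (RAW R6: wait I5 write@19)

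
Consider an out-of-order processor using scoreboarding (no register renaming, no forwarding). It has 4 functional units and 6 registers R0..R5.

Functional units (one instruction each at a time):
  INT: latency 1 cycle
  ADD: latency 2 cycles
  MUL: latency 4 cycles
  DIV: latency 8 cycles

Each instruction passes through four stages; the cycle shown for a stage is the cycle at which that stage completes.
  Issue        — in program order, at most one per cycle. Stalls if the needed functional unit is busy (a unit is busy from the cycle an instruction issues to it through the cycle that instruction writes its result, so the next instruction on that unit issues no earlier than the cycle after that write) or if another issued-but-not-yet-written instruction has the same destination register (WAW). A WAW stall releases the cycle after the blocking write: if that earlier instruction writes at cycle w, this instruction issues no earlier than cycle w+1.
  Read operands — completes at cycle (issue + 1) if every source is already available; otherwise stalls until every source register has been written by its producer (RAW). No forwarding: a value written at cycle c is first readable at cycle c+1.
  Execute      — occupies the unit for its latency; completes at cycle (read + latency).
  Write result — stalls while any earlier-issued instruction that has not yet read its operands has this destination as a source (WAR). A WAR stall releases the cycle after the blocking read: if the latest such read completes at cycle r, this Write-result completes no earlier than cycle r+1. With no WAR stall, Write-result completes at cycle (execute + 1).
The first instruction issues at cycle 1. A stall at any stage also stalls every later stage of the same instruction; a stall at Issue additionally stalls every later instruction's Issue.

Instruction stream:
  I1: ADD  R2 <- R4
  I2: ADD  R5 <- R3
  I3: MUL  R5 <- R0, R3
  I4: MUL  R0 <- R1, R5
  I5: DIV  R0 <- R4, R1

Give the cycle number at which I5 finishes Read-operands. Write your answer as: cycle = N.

cycle = 26

cycle 1: I1 issues→ADD
cycle 2: I1 reads
cycle 4: I1 exec-done
cycle 5: I1 writes R2
cycle 6: I2 issues→ADD
cycle 7: I2 reads
cycle 9: I2 exec-done
cycle 10: I2 writes R5
cycle 11: I3 issues→MUL
cycle 12: I3 reads
cycle 16: I3 exec-done
cycle 17: I3 writes R5
cycle 18: I4 issues→MUL
cycle 19: I4 reads
cycle 23: I4 exec-done
cycle 24: I4 writes R0
cycle 25: I5 issues→DIV
cycle 26: I5 reads
cycle 34: I5 exec-done
cycle 35: I5 writes R0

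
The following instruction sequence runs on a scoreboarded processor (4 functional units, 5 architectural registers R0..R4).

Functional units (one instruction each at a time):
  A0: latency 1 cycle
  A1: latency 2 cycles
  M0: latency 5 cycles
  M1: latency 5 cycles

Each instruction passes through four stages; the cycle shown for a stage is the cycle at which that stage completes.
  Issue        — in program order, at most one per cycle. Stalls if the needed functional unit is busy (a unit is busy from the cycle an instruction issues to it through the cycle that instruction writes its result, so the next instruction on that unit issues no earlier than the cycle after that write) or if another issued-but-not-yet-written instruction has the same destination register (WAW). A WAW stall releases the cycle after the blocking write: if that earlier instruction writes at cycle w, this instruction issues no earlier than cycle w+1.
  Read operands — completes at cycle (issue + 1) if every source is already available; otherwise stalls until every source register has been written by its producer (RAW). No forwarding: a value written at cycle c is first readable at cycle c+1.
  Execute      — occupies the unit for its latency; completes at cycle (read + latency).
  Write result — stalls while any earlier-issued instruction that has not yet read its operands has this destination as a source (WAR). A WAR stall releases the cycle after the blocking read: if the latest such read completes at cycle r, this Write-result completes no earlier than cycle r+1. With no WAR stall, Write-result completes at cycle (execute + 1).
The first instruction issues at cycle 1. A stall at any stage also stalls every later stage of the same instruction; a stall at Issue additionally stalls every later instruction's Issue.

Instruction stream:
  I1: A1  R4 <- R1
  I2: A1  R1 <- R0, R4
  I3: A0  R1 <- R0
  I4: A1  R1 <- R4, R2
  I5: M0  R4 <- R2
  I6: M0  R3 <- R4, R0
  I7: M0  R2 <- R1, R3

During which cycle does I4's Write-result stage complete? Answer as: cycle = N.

cycle 1: issue I1 (A1)
cycle 2: I1 read-ops
cycle 4: I1 finished on A1
cycle 5: I1→R4
cycle 6: issue I2 (A1)
cycle 7: I2 read-ops
cycle 9: I2 finished on A1
cycle 10: I2→R1
cycle 11: issue I3 (A0)
cycle 12: I3 read-ops
cycle 13: I3 finished on A0
cycle 14: I3→R1
cycle 15: issue I4 (A1)
cycle 16: I4 read-ops, issue I5 (M0)
cycle 17: I5 read-ops
cycle 18: I4 finished on A1
cycle 19: I4→R1
cycle 22: I5 finished on M0
cycle 23: I5→R4
cycle 24: issue I6 (M0)
cycle 25: I6 read-ops
cycle 30: I6 finished on M0
cycle 31: I6→R3
cycle 32: issue I7 (M0)
cycle 33: I7 read-ops
cycle 38: I7 finished on M0
cycle 39: I7→R2

cycle = 19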